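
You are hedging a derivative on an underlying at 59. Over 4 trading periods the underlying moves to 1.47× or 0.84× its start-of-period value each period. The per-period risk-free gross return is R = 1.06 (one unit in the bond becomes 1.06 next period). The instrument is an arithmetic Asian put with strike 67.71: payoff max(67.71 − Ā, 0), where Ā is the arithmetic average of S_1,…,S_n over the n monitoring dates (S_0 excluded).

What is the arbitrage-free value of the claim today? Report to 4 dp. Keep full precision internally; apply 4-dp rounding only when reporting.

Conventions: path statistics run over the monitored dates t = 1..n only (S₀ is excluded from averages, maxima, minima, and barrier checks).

price = 8.1259

No-arbitrage gives p* = (R−d)/(u−d) = 0.3492: enumerate every path, weight its payoff by its p*-probability, and discount by R^4.
Enumerate all 2^4 = 16 price paths (U = up ×1.47, D = down ×0.84); each path with k up-moves has probability p*^k·(1−p*)^(4−k).
DDDD: Ā=38.8836, payoff=28.8264, prob=0.179380
UDDD: Ā=68.0463, payoff=0.0000, prob=0.096253
DUDD: Ā=58.7538, payoff=8.9562, prob=0.096253
UUDD: Ā=102.8191, payoff=0.0000, prob=0.051648
DDUD: Ā=50.9481, payoff=16.7619, prob=0.096253
UDUD: Ā=89.1591, payoff=0.0000, prob=0.051648
DUUD: Ā=79.8666, payoff=0.0000, prob=0.051648
UUUD: Ā=139.7666, payoff=0.0000, prob=0.027713
DDDU: Ā=44.3913, payoff=23.3187, prob=0.096253
UDDU: Ā=77.6848, payoff=0.0000, prob=0.051648
DUDU: Ā=68.3923, payoff=0.0000, prob=0.051648
UUDU: Ā=119.6864, payoff=0.0000, prob=0.027713
DDUU: Ā=60.5866, payoff=7.1234, prob=0.051648
UDUU: Ā=106.0265, payoff=0.0000, prob=0.027713
DUUU: Ā=96.7340, payoff=0.0000, prob=0.027713
UUUU: Ā=169.2844, payoff=0.0000, prob=0.014871
Price = Σ prob·payoff / R^4 = 10.258703 / 1.262477 = 8.1259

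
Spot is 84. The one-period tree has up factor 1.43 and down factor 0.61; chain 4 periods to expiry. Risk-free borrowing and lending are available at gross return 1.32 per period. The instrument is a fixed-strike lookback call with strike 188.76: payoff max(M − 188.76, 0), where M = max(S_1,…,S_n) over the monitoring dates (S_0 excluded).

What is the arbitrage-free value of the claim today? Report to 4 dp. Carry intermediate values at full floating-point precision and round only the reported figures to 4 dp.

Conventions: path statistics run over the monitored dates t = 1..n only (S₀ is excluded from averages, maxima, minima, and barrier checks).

Under the martingale measure an up-move has probability p* = 0.8659; value the claim as the probability-weighted average of per-path payoffs, discounted 4 periods at R = 1.32.
Enumerate all 2^4 = 16 price paths (U = up ×1.43, D = down ×0.61); each path with k up-moves has probability p*^k·(1−p*)^(4−k).
DDDD: M=51.2400, payoff=0.0000, prob=0.000324
UDDD: M=120.1200, payoff=0.0000, prob=0.002090
DUDD: M=73.2732, payoff=0.0000, prob=0.002090
UUDD: M=171.7716, payoff=0.0000, prob=0.013491
DDUD: M=51.2400, payoff=0.0000, prob=0.002090
UDUD: M=120.1200, payoff=0.0000, prob=0.013491
DUUD: M=104.7807, payoff=0.0000, prob=0.013491
UUUD: M=245.6334, payoff=56.8734, prob=0.087079
DDDU: M=51.2400, payoff=0.0000, prob=0.002090
UDDU: M=120.1200, payoff=0.0000, prob=0.013491
DUDU: M=73.2732, payoff=0.0000, prob=0.013491
UUDU: M=171.7716, payoff=0.0000, prob=0.087079
DDUU: M=63.9162, payoff=0.0000, prob=0.013491
UDUU: M=149.8364, payoff=0.0000, prob=0.087079
DUUU: M=149.8364, payoff=0.0000, prob=0.087079
UUUU: M=351.2557, payoff=162.4957, prob=0.562054
Price = Σ prob·payoff / R^4 = 96.283836 / 3.035958 = 31.7145

price = 31.7145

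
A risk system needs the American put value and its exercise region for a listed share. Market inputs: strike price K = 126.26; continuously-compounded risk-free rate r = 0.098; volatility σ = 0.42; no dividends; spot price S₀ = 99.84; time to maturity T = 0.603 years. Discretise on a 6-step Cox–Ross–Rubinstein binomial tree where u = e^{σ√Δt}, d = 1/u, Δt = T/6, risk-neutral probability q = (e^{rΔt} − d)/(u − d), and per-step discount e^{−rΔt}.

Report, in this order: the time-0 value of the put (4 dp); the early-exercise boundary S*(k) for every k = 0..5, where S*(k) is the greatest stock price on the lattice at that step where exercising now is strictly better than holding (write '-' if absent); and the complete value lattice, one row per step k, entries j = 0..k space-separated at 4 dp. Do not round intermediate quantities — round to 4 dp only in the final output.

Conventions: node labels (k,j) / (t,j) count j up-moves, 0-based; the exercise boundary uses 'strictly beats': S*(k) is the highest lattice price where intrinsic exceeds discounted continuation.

params: Δt=0.10050 u=1.14242 d=0.87534 q=0.50382 e^(-rΔt)=0.99020
t_6 payoffs: 81.3489 67.6456 49.7613 26.4200 0.0000 0.0000 0.0000
t_5: node(5,0) S=51.3073 payoff=74.9527 vs cont=73.7153 → 74.9527 [stop]  node(5,1) S=66.9621 payoff=59.2979 vs cont=58.0605 → 59.2979 [stop]  node(5,2) S=87.3936 payoff=38.8664 vs cont=37.6290 → 38.8664 [stop]  node(5,3) S=114.0590 payoff=12.2010 vs cont=12.9806 → 12.9806 [wait]  node(5,4) S=148.8607 payoff=0.0000 vs cont=0.0000 → 0.0000 [wait]  node(5,5) S=194.2810 payoff=0.0000 vs cont=0.0000 → 0.0000 [wait]  ⇒ S*(5)=87.3936
t_4: node(4,0) S=58.6144 payoff=67.6456 vs cont=66.4082 → 67.6456 [stop]  node(4,1) S=76.4987 payoff=49.7613 vs cont=48.5238 → 49.7613 [stop]  node(4,2) S=99.8400 payoff=26.4200 vs cont=25.5715 → 26.4200 [stop]  node(4,3) S=130.3031 payoff=0.0000 vs cont=6.3776 → 6.3776 [wait]  node(4,4) S=170.0611 payoff=0.0000 vs cont=0.0000 → 0.0000 [wait]  ⇒ S*(4)=99.8400
t_3: node(3,0) S=66.9621 payoff=59.2979 vs cont=58.0605 → 59.2979 [stop]  node(3,1) S=87.3936 payoff=38.8664 vs cont=37.6290 → 38.8664 [stop]  node(3,2) S=114.0590 payoff=12.2010 vs cont=16.1622 → 16.1622 [wait]  node(3,3) S=148.8607 payoff=0.0000 vs cont=3.1334 → 3.1334 [wait]  ⇒ S*(3)=87.3936
t_2: node(2,0) S=76.4987 payoff=49.7613 vs cont=48.5238 → 49.7613 [stop]  node(2,1) S=99.8400 payoff=26.4200 vs cont=27.1588 → 27.1588 [wait]  node(2,2) S=130.3031 payoff=0.0000 vs cont=9.5040 → 9.5040 [wait]  ⇒ S*(2)=76.4987
t_1: node(1,0) S=87.3936 payoff=38.8664 vs cont=37.9976 → 38.8664 [stop]  node(1,1) S=114.0590 payoff=12.2010 vs cont=18.0849 → 18.0849 [wait]  ⇒ S*(1)=87.3936
t_0: node(0,0) S=99.8400 payoff=26.4200 vs cont=28.1180 → 28.1180 [wait]  ⇒ S*(0)=-

price = 28.1180
boundary = - 87.3936 76.4987 87.3936 99.8400 87.3936
tree:
28.1180
38.8664 18.0849
49.7613 27.1588 9.5040
59.2979 38.8664 16.1622 3.1334
67.6456 49.7613 26.4200 6.3776 0.0000
74.9527 59.2979 38.8664 12.9806 0.0000 0.0000
81.3489 67.6456 49.7613 26.4200 0.0000 0.0000 0.0000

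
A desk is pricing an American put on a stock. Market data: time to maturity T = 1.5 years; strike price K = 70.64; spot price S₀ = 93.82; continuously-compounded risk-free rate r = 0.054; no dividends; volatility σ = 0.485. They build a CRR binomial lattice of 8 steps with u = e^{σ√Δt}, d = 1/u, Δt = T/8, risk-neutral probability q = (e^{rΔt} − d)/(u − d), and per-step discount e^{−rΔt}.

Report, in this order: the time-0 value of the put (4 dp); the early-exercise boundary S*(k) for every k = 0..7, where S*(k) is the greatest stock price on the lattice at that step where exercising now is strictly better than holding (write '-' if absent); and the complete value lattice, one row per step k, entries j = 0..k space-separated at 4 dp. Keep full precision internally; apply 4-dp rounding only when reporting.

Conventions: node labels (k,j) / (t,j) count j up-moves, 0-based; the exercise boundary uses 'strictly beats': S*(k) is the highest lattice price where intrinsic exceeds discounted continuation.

params: Δt=0.18750 u=1.23369 d=0.81058 q=0.47174 e^(-rΔt)=0.98993
t_8 payoffs: 53.1560 44.0294 30.1387 8.9972 0.0000 0.0000 0.0000 0.0000 0.0000
t_7: node(7,0) S=21.5699 payoff=49.0701 vs cont=48.3585 → 49.0701 [stop]  node(7,1) S=32.8293 payoff=37.8107 vs cont=37.0991 → 37.8107 [stop]  node(7,2) S=49.9661 payoff=20.6739 vs cont=19.9623 → 20.6739 [stop]  node(7,3) S=76.0482 payoff=0.0000 vs cont=4.7050 → 4.7050 [wait]  node(7,4) S=115.7450 payoff=0.0000 vs cont=0.0000 → 0.0000 [wait]  node(7,5) S=176.1633 payoff=0.0000 vs cont=0.0000 → 0.0000 [wait]  node(7,6) S=268.1198 payoff=0.0000 vs cont=0.0000 → 0.0000 [wait]  node(7,7) S=408.0771 payoff=0.0000 vs cont=0.0000 → 0.0000 [wait]  ⇒ S*(7)=49.9661
t_6: node(6,0) S=26.6106 payoff=44.0294 vs cont=43.3177 → 44.0294 [stop]  node(6,1) S=40.5013 payoff=30.1387 vs cont=29.4271 → 30.1387 [stop]  node(6,2) S=61.6428 payoff=8.9972 vs cont=13.0084 → 13.0084 [wait]  node(6,3) S=93.8200 payoff=0.0000 vs cont=2.4604 → 2.4604 [wait]  node(6,4) S=142.7936 payoff=0.0000 vs cont=0.0000 → 0.0000 [wait]  node(6,5) S=217.3313 payoff=0.0000 vs cont=0.0000 → 0.0000 [wait]  node(6,6) S=330.7772 payoff=0.0000 vs cont=0.0000 → 0.0000 [wait]  ⇒ S*(6)=40.5013
t_5: node(5,0) S=32.8293 payoff=37.8107 vs cont=37.0991 → 37.8107 [stop]  node(5,1) S=49.9661 payoff=20.6739 vs cont=21.8354 → 21.8354 [wait]  node(5,2) S=76.0482 payoff=0.0000 vs cont=7.9515 → 7.9515 [wait]  node(5,3) S=115.7450 payoff=0.0000 vs cont=1.2866 → 1.2866 [wait]  node(5,4) S=176.1633 payoff=0.0000 vs cont=0.0000 → 0.0000 [wait]  node(5,5) S=268.1198 payoff=0.0000 vs cont=0.0000 → 0.0000 [wait]  ⇒ S*(5)=32.8293
t_4: node(4,0) S=40.5013 payoff=30.1387 vs cont=29.9695 → 30.1387 [stop]  node(4,1) S=61.6428 payoff=8.9972 vs cont=15.1319 → 15.1319 [wait]  node(4,2) S=93.8200 payoff=0.0000 vs cont=4.7590 → 4.7590 [wait]  node(4,3) S=142.7936 payoff=0.0000 vs cont=0.6728 → 0.6728 [wait]  node(4,4) S=217.3313 payoff=0.0000 vs cont=0.0000 → 0.0000 [wait]  ⇒ S*(4)=40.5013
t_3: node(3,0) S=49.9661 payoff=20.6739 vs cont=22.8271 → 22.8271 [wait]  node(3,1) S=76.0482 payoff=0.0000 vs cont=10.1354 → 10.1354 [wait]  node(3,2) S=115.7450 payoff=0.0000 vs cont=2.8029 → 2.8029 [wait]  node(3,3) S=176.1633 payoff=0.0000 vs cont=0.3519 → 0.3519 [wait]  ⇒ S*(3)=-
t_2: node(2,0) S=61.6428 payoff=8.9972 vs cont=16.6703 → 16.6703 [wait]  node(2,1) S=93.8200 payoff=0.0000 vs cont=6.6091 → 6.6091 [wait]  node(2,2) S=142.7936 payoff=0.0000 vs cont=1.6300 → 1.6300 [wait]  ⇒ S*(2)=-
t_1: node(1,0) S=76.0482 payoff=0.0000 vs cont=11.8039 → 11.8039 [wait]  node(1,1) S=115.7450 payoff=0.0000 vs cont=4.2174 → 4.2174 [wait]  ⇒ S*(1)=-
t_0: node(0,0) S=93.8200 payoff=0.0000 vs cont=8.1422 → 8.1422 [wait]  ⇒ S*(0)=-

price = 8.1422
boundary = - - - - 40.5013 32.8293 40.5013 49.9661
tree:
8.1422
11.8039 4.2174
16.6703 6.6091 1.6300
22.8271 10.1354 2.8029 0.3519
30.1387 15.1319 4.7590 0.6728 0.0000
37.8107 21.8354 7.9515 1.2866 0.0000 0.0000
44.0294 30.1387 13.0084 2.4604 0.0000 0.0000 0.0000
49.0701 37.8107 20.6739 4.7050 0.0000 0.0000 0.0000 0.0000
53.1560 44.0294 30.1387 8.9972 0.0000 0.0000 0.0000 0.0000 0.0000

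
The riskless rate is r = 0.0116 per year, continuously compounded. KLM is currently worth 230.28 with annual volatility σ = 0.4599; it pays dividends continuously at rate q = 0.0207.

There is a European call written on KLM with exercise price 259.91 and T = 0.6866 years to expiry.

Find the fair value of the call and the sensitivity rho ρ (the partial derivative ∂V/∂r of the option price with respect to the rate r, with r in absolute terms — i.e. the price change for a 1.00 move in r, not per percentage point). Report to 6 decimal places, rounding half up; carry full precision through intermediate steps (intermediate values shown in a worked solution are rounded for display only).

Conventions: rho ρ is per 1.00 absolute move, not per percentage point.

price = 23.224102
ρ = 53.101862

σ√T = 0.4599·√0.6866 = 0.381079
d₁ = (ln(S/K) + (r−q+σ²/2)T) / (σ√T) = (ln(230.28/259.91) + (0.0116−0.0207+0.4599²/2)·0.6866) / 0.381079 = (-0.121039 + 0.066363) / 0.381079 = -0.143479
d₂ = d₁ − σ√T = -0.143479 − 0.381079 = -0.524558
e^{−rT} = 0.992067
e^{−qT} = 0.985888
N(d₁) = 0.442956,  N(d₂) = 0.299945
Call price V = S·e^{−qT}·N(d₁) − K·e^{−rT}·N(d₂) = 100.564419 − 77.340317 = 23.224102
ρ = K·T·e^{−rT}·N(d₂) = 53.101862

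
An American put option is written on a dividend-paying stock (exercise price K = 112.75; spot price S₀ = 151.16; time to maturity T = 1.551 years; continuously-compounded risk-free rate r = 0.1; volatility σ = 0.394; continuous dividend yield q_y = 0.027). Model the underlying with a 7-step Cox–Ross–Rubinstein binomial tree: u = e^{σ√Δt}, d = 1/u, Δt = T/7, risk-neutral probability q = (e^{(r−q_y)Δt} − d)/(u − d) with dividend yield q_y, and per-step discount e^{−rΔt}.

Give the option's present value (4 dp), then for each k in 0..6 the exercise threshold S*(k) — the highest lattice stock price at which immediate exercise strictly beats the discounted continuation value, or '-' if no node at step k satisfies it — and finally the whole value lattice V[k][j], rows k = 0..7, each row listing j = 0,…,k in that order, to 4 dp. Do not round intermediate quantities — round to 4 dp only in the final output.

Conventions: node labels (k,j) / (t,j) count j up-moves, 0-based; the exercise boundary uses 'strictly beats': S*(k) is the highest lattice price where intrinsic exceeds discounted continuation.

params: Δt=0.22157 u=1.20377 d=0.83072 q=0.49748 e^(-rΔt)=0.97809
t_7 payoffs: 71.4811 52.9484 26.0932 0.0000 0.0000 0.0000 0.0000 0.0000
t_6: node(6,0) S=49.6785 payoff=63.0715 vs cont=60.8971 → 63.0715 [stop]  node(6,1) S=71.9876 payoff=40.7624 vs cont=38.7210 → 40.7624 [stop]  node(6,2) S=104.3151 payoff=8.4349 vs cont=12.8251 → 12.8251 [wait]  node(6,3) S=151.1600 payoff=0.0000 vs cont=0.0000 → 0.0000 [wait]  node(6,4) S=219.0415 payoff=0.0000 vs cont=0.0000 → 0.0000 [wait]  node(6,5) S=317.4066 payoff=0.0000 vs cont=0.0000 → 0.0000 [wait]  node(6,6) S=459.9447 payoff=0.0000 vs cont=0.0000 → 0.0000 [wait]  ⇒ S*(6)=71.9876
t_5: node(5,0) S=59.8016 payoff=52.9484 vs cont=50.8343 → 52.9484 [stop]  node(5,1) S=86.6568 payoff=26.0932 vs cont=26.2755 → 26.2755 [wait]  node(5,2) S=125.5718 payoff=0.0000 vs cont=6.3037 → 6.3037 [wait]  node(5,3) S=181.9624 payoff=0.0000 vs cont=0.0000 → 0.0000 [wait]  node(5,4) S=263.6764 payoff=0.0000 vs cont=0.0000 → 0.0000 [wait]  node(5,5) S=382.0857 payoff=0.0000 vs cont=0.0000 → 0.0000 [wait]  ⇒ S*(5)=59.8016
t_4: node(4,0) S=71.9876 payoff=40.7624 vs cont=38.8097 → 40.7624 [stop]  node(4,1) S=104.3151 payoff=8.4349 vs cont=15.9819 → 15.9819 [wait]  node(4,2) S=151.1600 payoff=0.0000 vs cont=3.0983 → 3.0983 [wait]  node(4,3) S=219.0415 payoff=0.0000 vs cont=0.0000 → 0.0000 [wait]  node(4,4) S=317.4066 payoff=0.0000 vs cont=0.0000 → 0.0000 [wait]  ⇒ S*(4)=71.9876
t_3: node(3,0) S=86.6568 payoff=26.0932 vs cont=27.8116 → 27.8116 [wait]  node(3,1) S=125.5718 payoff=0.0000 vs cont=9.3628 → 9.3628 [wait]  node(3,2) S=181.9624 payoff=0.0000 vs cont=1.5229 → 1.5229 [wait]  node(3,3) S=263.6764 payoff=0.0000 vs cont=0.0000 → 0.0000 [wait]  ⇒ S*(3)=-
t_2: node(2,0) S=104.3151 payoff=8.4349 vs cont=18.2254 → 18.2254 [wait]  node(2,1) S=151.1600 payoff=0.0000 vs cont=5.3429 → 5.3429 [wait]  node(2,2) S=219.0415 payoff=0.0000 vs cont=0.7485 → 0.7485 [wait]  ⇒ S*(2)=-
t_1: node(1,0) S=125.5718 payoff=0.0000 vs cont=11.5577 → 11.5577 [wait]  node(1,1) S=181.9624 payoff=0.0000 vs cont=2.9903 → 2.9903 [wait]  ⇒ S*(1)=-
t_0: node(0,0) S=151.1600 payoff=0.0000 vs cont=7.1358 → 7.1358 [wait]  ⇒ S*(0)=-

price = 7.1358
boundary = - - - - 71.9876 59.8016 71.9876
tree:
7.1358
11.5577 2.9903
18.2254 5.3429 0.7485
27.8116 9.3628 1.5229 0.0000
40.7624 15.9819 3.0983 0.0000 0.0000
52.9484 26.2755 6.3037 0.0000 0.0000 0.0000
63.0715 40.7624 12.8251 0.0000 0.0000 0.0000 0.0000
71.4811 52.9484 26.0932 0.0000 0.0000 0.0000 0.0000 0.0000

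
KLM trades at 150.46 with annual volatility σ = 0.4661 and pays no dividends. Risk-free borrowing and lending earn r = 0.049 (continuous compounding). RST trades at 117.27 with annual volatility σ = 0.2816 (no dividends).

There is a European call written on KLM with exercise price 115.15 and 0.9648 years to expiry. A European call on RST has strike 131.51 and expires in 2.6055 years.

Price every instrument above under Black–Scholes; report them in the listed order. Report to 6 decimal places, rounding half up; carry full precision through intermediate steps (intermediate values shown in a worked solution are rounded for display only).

[KLM call K=115.15]
σ√T = 0.4661·√0.9648 = 0.457823
d₁ = (ln(S/K) + (r+σ²/2)T) / (σ√T) = (ln(150.46/115.15) + (0.049+0.4661²/2)·0.9648) / 0.457823 = (0.267462 + 0.152076) / 0.457823 = 0.916375
d₂ = d₁ − σ√T = 0.916375 − 0.457823 = 0.458552
e^{−rT} = 0.953825
N(d₁) = 0.820265,  N(d₂) = 0.676722
price = S·N(d₁) − K·e^{−rT}·N(d₂) = 123.417068 − 74.326376 = 49.090692
[RST call K=131.51]
σ√T = 0.2816·√2.6055 = 0.454546
d₁ = (ln(S/K) + (r+σ²/2)T) / (σ√T) = (ln(117.27/131.51) + (0.049+0.2816²/2)·2.6055) / 0.454546 = (-0.114604 + 0.230976) / 0.454546 = 0.256017
d₂ = d₁ − σ√T = 0.256017 − 0.454546 = -0.198529
e^{−rT} = 0.880144
N(d₁) = 0.601031,  N(d₂) = 0.421316
price = S·N(d₁) − K·e^{−rT}·N(d₂) = 70.482940 − 48.766340 = 21.716599

price(KLM call K=115.15) = 49.090692
price(RST call K=131.51) = 21.716599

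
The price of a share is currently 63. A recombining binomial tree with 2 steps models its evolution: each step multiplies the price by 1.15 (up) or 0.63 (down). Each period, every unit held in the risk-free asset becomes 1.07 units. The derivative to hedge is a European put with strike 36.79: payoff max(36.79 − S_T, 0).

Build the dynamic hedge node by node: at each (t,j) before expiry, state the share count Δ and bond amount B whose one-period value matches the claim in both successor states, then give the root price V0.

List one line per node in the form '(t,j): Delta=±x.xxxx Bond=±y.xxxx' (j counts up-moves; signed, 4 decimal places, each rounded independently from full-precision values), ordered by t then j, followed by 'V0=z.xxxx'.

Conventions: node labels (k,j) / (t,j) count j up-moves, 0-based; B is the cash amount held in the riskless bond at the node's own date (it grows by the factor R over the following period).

Since d<R<u, set p* = (R−d)/(u−d) = 0.8462; price each node as the discounted p*-expectation of its children.
Expiry values: V(2,0)=11.7853, V(2,1)=0.0000, V(2,2)=0.0000
  t=1,j=0: stock 39.6900 → up 45.6435 (V=0.0000), down 25.0047 (V=11.7853). Price 1.6945; hedge Δ=-0.5710, bond B=24.3585.
  t=1,j=1: stock 72.4500 → up 83.3175 (V=0.0000), down 45.6435 (V=0.0000). Price 0.0000; hedge Δ=0.0000, bond B=0.0000.
  t=0,j=0: stock 63.0000 → up 72.4500 (V=0.0000), down 39.6900 (V=1.6945). Price 0.2436; hedge Δ=-0.0517, bond B=3.5023.
Sanity check at the root: Δ(0,0)·S0 + B(0,0) reproduces V0 = 0.2436.

(0,0): Delta=-0.0517 Bond=3.5023
(1,0): Delta=-0.5710 Bond=24.3585
(1,1): Delta=0.0000 Bond=0.0000
V0=0.2436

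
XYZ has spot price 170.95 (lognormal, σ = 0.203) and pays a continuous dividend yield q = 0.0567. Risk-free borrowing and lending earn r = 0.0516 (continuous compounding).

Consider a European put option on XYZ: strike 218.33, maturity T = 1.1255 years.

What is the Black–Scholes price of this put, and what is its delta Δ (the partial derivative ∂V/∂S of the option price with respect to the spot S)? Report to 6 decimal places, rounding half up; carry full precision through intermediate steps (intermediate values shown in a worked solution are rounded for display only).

price = 47.990990
Δ = -0.801453

σ√T = 0.203·√1.1255 = 0.215362
d₁ = (ln(S/K) + (r−q+σ²/2)T) / (σ√T) = (ln(170.95/218.33) + (0.0516−0.0567+0.203²/2)·1.1255) / 0.215362 = (-0.244637 + 0.017450) / 0.215362 = -1.054905
d₂ = d₁ − σ√T = -1.054905 − 0.215362 = -1.270267
e^{−rT} = 0.943578
e^{−qT} = 0.938178
N(−d₁) = 0.854266,  N(−d₂) = 0.898005
Put price V = K·e^{−rT}·N(−d₂) − S·e^{−qT}·N(−d₁) = 184.999370 − 137.008380 = 47.990990
Δ = −e^{−qT}·N(−d₁) = -0.801453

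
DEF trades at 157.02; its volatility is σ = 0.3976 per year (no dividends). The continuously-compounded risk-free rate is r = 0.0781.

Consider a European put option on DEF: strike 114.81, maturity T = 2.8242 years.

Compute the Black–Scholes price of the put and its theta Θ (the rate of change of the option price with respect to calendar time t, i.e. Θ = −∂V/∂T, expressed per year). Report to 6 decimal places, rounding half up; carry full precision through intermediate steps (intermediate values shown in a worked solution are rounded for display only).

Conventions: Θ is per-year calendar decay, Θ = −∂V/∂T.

σ√T = 0.3976·√2.8242 = 0.668181
d₁ = (ln(S/K) + (r+σ²/2)T) / (σ√T) = (ln(157.02/114.81) + (0.0781+0.3976²/2)·2.8242) / 0.668181 = (0.313095 + 0.443803) / 0.668181 = 1.132773
d₂ = d₁ − σ√T = 1.132773 − 0.668181 = 0.464592
e^{−rT} = 0.802061
N(−d₁) = 0.128655,  N(−d₂) = 0.321112
Put price V = K·e^{−rT}·N(−d₂) − S·N(−d₁) = 29.569471 − 20.201368 = 9.368102
φ(d₁) = (1/√(2π))·e^{−d₁²/2} = 0.210026
Θ = −S·φ(d₁)·σ/(2√T) + r·K·e^{−rT}·N(−d₂) = −3.901178 + 2.309376 = -1.591802

price = 9.368102
Θ = -1.591802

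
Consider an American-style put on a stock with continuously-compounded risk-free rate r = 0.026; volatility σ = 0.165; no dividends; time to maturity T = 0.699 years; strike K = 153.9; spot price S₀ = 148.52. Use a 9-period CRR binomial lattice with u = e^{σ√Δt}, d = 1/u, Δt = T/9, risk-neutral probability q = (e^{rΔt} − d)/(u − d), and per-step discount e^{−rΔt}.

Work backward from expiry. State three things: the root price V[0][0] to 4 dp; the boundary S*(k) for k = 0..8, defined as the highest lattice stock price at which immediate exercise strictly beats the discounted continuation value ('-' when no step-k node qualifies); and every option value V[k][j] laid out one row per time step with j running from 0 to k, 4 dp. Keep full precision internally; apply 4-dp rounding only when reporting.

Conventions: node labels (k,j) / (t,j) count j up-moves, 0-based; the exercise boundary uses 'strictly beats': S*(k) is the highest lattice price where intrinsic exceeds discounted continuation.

price = 9.9386
boundary = - - - 129.3820 123.5673 129.3820 135.4703 141.8452 135.4703
tree:
9.9386
13.8730 6.2050
18.7621 9.2395 3.3197
24.5180 13.3168 5.3663 1.3703
30.3327 18.4736 8.4244 2.4550 0.3355
35.8861 24.5180 12.7505 4.3092 0.6867 0.0000
41.1899 30.3327 18.4297 7.3549 1.4056 0.0000 0.0000
46.2553 35.8861 24.5180 12.0548 2.8771 0.0000 0.0000 0.0000
51.0931 41.1899 30.3327 18.4297 5.8892 0.0000 0.0000 0.0000 0.0000
55.7135 46.2553 35.8861 24.5180 12.0548 0.0000 0.0000 0.0000 0.0000 0.0000

params: Δt=0.07767 u=1.04706 d=0.95506 q=0.51048 e^(-rΔt)=0.99798
t_9 payoffs: 55.7135 46.2553 35.8861 24.5180 12.0548 0.0000 0.0000 0.0000 0.0000 0.0000
t_8: node(8,0) S=102.8069 payoff=51.0931 vs cont=50.7827 → 51.0931 [stop]  node(8,1) S=112.7101 payoff=41.1899 vs cont=40.8794 → 41.1899 [stop]  node(8,2) S=123.5673 payoff=30.3327 vs cont=30.0222 → 30.3327 [stop]  node(8,3) S=135.4703 payoff=18.4297 vs cont=18.1192 → 18.4297 [stop]  node(8,4) S=148.5200 payoff=5.3800 vs cont=5.8892 → 5.8892 [wait]  node(8,5) S=162.8267 payoff=0.0000 vs cont=0.0000 → 0.0000 [wait]  node(8,6) S=178.5116 payoff=0.0000 vs cont=0.0000 → 0.0000 [wait]  node(8,7) S=195.7073 payoff=0.0000 vs cont=0.0000 → 0.0000 [wait]  node(8,8) S=214.5595 payoff=0.0000 vs cont=0.0000 → 0.0000 [wait]  ⇒ S*(8)=135.4703
t_7: node(7,0) S=107.6447 payoff=46.2553 vs cont=45.9449 → 46.2553 [stop]  node(7,1) S=118.0139 payoff=35.8861 vs cont=35.5756 → 35.8861 [stop]  node(7,2) S=129.3820 payoff=24.5180 vs cont=24.2075 → 24.5180 [stop]  node(7,3) S=141.8452 payoff=12.0548 vs cont=12.0038 → 12.0548 [stop]  node(7,4) S=155.5089 payoff=0.0000 vs cont=2.8771 → 2.8771 [wait]  node(7,5) S=170.4888 payoff=0.0000 vs cont=0.0000 → 0.0000 [wait]  node(7,6) S=186.9118 payoff=0.0000 vs cont=0.0000 → 0.0000 [wait]  node(7,7) S=204.9167 payoff=0.0000 vs cont=0.0000 → 0.0000 [wait]  ⇒ S*(7)=141.8452
t_6: node(6,0) S=112.7101 payoff=41.1899 vs cont=40.8794 → 41.1899 [stop]  node(6,1) S=123.5673 payoff=30.3327 vs cont=30.0222 → 30.3327 [stop]  node(6,2) S=135.4703 payoff=18.4297 vs cont=18.1192 → 18.4297 [stop]  node(6,3) S=148.5200 payoff=5.3800 vs cont=7.3549 → 7.3549 [wait]  node(6,4) S=162.8267 payoff=0.0000 vs cont=1.4056 → 1.4056 [wait]  node(6,5) S=178.5116 payoff=0.0000 vs cont=0.0000 → 0.0000 [wait]  node(6,6) S=195.7073 payoff=0.0000 vs cont=0.0000 → 0.0000 [wait]  ⇒ S*(6)=135.4703
t_5: node(5,0) S=118.0139 payoff=35.8861 vs cont=35.5756 → 35.8861 [stop]  node(5,1) S=129.3820 payoff=24.5180 vs cont=24.2075 → 24.5180 [stop]  node(5,2) S=141.8452 payoff=12.0548 vs cont=12.7505 → 12.7505 [wait]  node(5,3) S=155.5089 payoff=0.0000 vs cont=4.3092 → 4.3092 [wait]  node(5,4) S=170.4888 payoff=0.0000 vs cont=0.6867 → 0.6867 [wait]  node(5,5) S=186.9118 payoff=0.0000 vs cont=0.0000 → 0.0000 [wait]  ⇒ S*(5)=129.3820
t_4: node(4,0) S=123.5673 payoff=30.3327 vs cont=30.0222 → 30.3327 [stop]  node(4,1) S=135.4703 payoff=18.4297 vs cont=18.4736 → 18.4736 [wait]  node(4,2) S=148.5200 payoff=5.3800 vs cont=8.4244 → 8.4244 [wait]  node(4,3) S=162.8267 payoff=0.0000 vs cont=2.4550 → 2.4550 [wait]  node(4,4) S=178.5116 payoff=0.0000 vs cont=0.3355 → 0.3355 [wait]  ⇒ S*(4)=123.5673
t_3: node(3,0) S=129.3820 payoff=24.5180 vs cont=24.2299 → 24.5180 [stop]  node(3,1) S=141.8452 payoff=12.0548 vs cont=13.3168 → 13.3168 [wait]  node(3,2) S=155.5089 payoff=0.0000 vs cont=5.3663 → 5.3663 [wait]  node(3,3) S=170.4888 payoff=0.0000 vs cont=1.3703 → 1.3703 [wait]  ⇒ S*(3)=129.3820
t_2: node(2,0) S=135.4703 payoff=18.4297 vs cont=18.7621 → 18.7621 [wait]  node(2,1) S=148.5200 payoff=5.3800 vs cont=9.2395 → 9.2395 [wait]  node(2,2) S=162.8267 payoff=0.0000 vs cont=3.3197 → 3.3197 [wait]  ⇒ S*(2)=-
t_1: node(1,0) S=141.8452 payoff=12.0548 vs cont=13.8730 → 13.8730 [wait]  node(1,1) S=155.5089 payoff=0.0000 vs cont=6.2050 → 6.2050 [wait]  ⇒ S*(1)=-
t_0: node(0,0) S=148.5200 payoff=5.3800 vs cont=9.9386 → 9.9386 [wait]  ⇒ S*(0)=-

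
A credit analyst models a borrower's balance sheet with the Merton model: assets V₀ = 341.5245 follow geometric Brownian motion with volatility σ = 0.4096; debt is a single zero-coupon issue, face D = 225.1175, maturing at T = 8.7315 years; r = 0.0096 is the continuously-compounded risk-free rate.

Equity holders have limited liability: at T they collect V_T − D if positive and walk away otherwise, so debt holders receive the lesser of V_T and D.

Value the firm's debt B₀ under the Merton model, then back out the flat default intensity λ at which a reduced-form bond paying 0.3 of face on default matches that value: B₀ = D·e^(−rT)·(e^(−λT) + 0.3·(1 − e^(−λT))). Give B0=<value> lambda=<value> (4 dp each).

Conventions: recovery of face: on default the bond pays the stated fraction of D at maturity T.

B0=140.4321 lambda=0.0705

Equity is a call on the firm's assets struck at D = 225.1175:
d₁ = [ln(V₀/D) + (r + σ²/2)T] / (σ√T)
   = [ln(341.5245/225.1175) + (0.0096 + 0.5·0.4096²)·8.7315] / (0.4096·√8.7315)
   = [0.416797 + 0.816274] / 1.210332 = 1.018787
d₂ = d₁ − σ√T = 1.018787 − 1.210332 = -0.191544
N(d₁) = 0.845848,  N(d₂) = 0.424050,  e^(−rT) = 0.919595
E₀ = V₀·N(d₁) − D·e^(−rT)·N(d₂)
   = 341.5245·0.845848 − 225.1175·0.919595·0.424050 = 201.092423
B₀ = V₀ − E₀ = 341.5245 − 201.092423 = 140.432077
e^(−λT) = (B₀·e^(rT)/D − 0.3)/(1 − 0.3) = (140.4321·1.087436/225.1175 − 0.3)/0.7 = 0.54051542
λ = −ln(0.54051542)/8.7315 = 0.070461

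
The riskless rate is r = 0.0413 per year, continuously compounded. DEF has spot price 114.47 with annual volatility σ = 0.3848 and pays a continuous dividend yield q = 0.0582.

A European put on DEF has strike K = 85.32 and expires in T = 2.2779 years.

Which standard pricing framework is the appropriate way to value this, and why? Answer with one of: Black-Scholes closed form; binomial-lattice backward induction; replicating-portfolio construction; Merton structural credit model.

Key observation: a European-exercise option on DEF struck at 85.32 — a GBM underlying with constant parameters — admits an analytic price: the data contain no early exercise, no discrete tree, no debt structure.

framework: Black-Scholes closed form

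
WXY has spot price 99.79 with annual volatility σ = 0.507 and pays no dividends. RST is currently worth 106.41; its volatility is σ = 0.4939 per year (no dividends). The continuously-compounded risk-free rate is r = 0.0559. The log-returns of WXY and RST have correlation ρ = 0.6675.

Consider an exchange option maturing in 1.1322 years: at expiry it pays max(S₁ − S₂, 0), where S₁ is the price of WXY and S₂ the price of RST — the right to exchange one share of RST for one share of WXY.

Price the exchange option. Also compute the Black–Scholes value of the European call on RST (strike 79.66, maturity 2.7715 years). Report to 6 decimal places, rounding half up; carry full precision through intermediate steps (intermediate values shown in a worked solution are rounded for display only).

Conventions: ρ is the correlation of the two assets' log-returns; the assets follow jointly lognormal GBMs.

σ_eff = √(σ₁² + σ₂² − 2ρσ₁σ₂) = √(0.507² + 0.4939² − 2·0.6675·0.507·0.4939) = 0.408280
d₁ = (ln(S₁/S₂) + (q₂ − q₁ + σ_eff²/2)T) / (σ_eff√T) = (ln(99.79/106.41) + (0.0 − 0.0 + 0.083346)·1.1322) / 0.434430 = 0.069362
d₂ = d₁ − σ_eff√T = 0.069362 − 0.434430 = -0.365068
N(d₁) = 0.527649,  N(d₂) = 0.357531
V = S₁·e^{−q₁T}·N(d₁) − S₂·e^{−q₂T}·N(d₂) = 52.654130 − 38.044822 = 14.609308
[vanilla: RST call K=79.66]
σ√T = 0.4939·√2.7715 = 0.822236
d₁ = (ln(S/K) + (r+σ²/2)T) / (σ√T) = (ln(106.41/79.66) + (0.0559+0.4939²/2)·2.7715) / 0.822236 = (0.289532 + 0.492963) / 0.822236 = 0.951667
d₂ = d₁ − σ√T = 0.951667 − 0.822236 = 0.129431
e^{−rT} = 0.856478
N(d₁) = 0.829367,  N(d₂) = 0.551492
price = S·N(d₁) − K·e^{−rT}·N(d₂) = 88.252948 − 37.626637 = 50.626311

exchange price = 14.609308
price(RST call K=79.66) = 50.626311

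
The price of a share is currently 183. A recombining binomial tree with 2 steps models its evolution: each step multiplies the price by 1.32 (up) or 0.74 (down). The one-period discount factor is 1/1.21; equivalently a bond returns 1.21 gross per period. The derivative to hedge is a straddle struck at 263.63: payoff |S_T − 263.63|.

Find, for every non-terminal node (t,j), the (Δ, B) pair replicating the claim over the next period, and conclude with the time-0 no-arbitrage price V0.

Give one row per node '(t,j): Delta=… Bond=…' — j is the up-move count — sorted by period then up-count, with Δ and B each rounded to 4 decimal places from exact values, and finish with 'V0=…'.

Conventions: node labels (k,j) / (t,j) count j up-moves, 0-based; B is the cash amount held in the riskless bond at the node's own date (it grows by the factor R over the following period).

(0,0): Delta=-0.3030 Bond=102.0616
(1,0): Delta=-1.0000 Bond=217.8760
(1,1): Delta=-0.2116 Bond=101.4052
V0=46.6042

The replicating-portfolio and risk-neutral prices coincide; use p* = (1.21−0.74)/(1.32−0.74) = 0.8103 for the latter.
Terminal payoffs: V(2,0)=163.4192, V(2,1)=84.8756, V(2,2)=55.2292
Node (1,0) S=135.4200: V=(p*·84.8756+(1−p*)·163.4192)/1.21=82.4560; Δ=(84.8756−163.4192)/(178.7544−100.2108)=-1.0000; B=V−Δ·S=217.8760
Node (1,1) S=241.5600: V=(p*·55.2292+(1−p*)·84.8756)/1.21=50.2907; Δ=(55.2292−84.8756)/(318.8592−178.7544)=-0.2116; B=V−Δ·S=101.4052
Node (0,0) S=183.0000: V=(p*·50.2907+(1−p*)·82.4560)/1.21=46.6042; Δ=(50.2907−82.4560)/(241.5600−135.4200)=-0.3030; B=V−Δ·S=102.0616
Sanity check at the root: Δ(0,0)·S0 + B(0,0) reproduces V0 = 46.6042.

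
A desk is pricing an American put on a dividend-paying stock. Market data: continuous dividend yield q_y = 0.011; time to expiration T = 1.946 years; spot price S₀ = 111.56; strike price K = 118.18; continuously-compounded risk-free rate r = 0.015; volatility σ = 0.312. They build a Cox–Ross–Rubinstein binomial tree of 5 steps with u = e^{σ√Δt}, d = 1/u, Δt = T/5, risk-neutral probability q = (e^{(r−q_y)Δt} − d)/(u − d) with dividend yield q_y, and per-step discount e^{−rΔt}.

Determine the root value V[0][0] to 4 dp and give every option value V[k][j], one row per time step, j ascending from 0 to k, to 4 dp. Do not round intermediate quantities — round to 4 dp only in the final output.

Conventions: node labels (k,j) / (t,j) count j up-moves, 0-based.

params: Δt=0.38920 u=1.21488 d=0.82313 q=0.45547 e^(-rΔt)=0.99418
t_5 payoffs: 76.0255 55.9629 26.3519 0.0000 0.0000 0.0000
k=4: node(4,0) S=51.2127 payoff=66.9673 vs cont=66.4982 → 66.9673 [stop]  node(4,1) S=75.5863 payoff=42.5937 vs cont=42.2287 → 42.5937 [stop]  node(4,2) S=111.5600 payoff=6.6200 vs cont=14.2659 → 14.2659 [wait]  node(4,3) S=164.6547 payoff=0.0000 vs cont=0.0000 → 0.0000 [wait]  node(4,4) S=243.0187 payoff=0.0000 vs cont=0.0000 → 0.0000 [wait]
k=3: node(3,0) S=62.2171 payoff=55.9629 vs cont=55.5407 → 55.9629 [stop]  node(3,1) S=91.8281 payoff=26.3519 vs cont=29.5184 → 29.5184 [wait]  node(3,2) S=135.5318 payoff=0.0000 vs cont=7.7230 → 7.7230 [wait]  node(3,3) S=200.0354 payoff=0.0000 vs cont=0.0000 → 0.0000 [wait]
k=2: node(2,0) S=75.5863 payoff=42.5937 vs cont=43.6626 → 43.6626 [wait]  node(2,1) S=111.5600 payoff=6.6200 vs cont=19.4772 → 19.4772 [wait]  node(2,2) S=164.6547 payoff=0.0000 vs cont=4.1809 → 4.1809 [wait]
k=1: node(1,0) S=91.8281 payoff=26.3519 vs cont=32.4569 → 32.4569 [wait]  node(1,1) S=135.5318 payoff=0.0000 vs cont=12.4374 → 12.4374 [wait]
k=0: node(0,0) S=111.5600 payoff=6.6200 vs cont=23.2028 → 23.2028 [wait]

price = 23.2028
tree:
23.2028
32.4569 12.4374
43.6626 19.4772 4.1809
55.9629 29.5184 7.7230 0.0000
66.9673 42.5937 14.2659 0.0000 0.0000
76.0255 55.9629 26.3519 0.0000 0.0000 0.0000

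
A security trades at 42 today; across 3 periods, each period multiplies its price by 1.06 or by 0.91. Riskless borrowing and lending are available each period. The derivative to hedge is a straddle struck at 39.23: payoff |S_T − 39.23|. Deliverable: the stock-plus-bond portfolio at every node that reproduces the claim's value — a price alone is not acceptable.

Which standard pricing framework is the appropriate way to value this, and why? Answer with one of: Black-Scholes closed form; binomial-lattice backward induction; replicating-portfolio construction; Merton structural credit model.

framework: replicating-portfolio construction

Key observation: the task asks for the hedge itself — share and bond holdings at every node of the 3-period tree on spot 42 with factors 1.06/0.91 — which is exactly what the replicating-portfolio construction produces.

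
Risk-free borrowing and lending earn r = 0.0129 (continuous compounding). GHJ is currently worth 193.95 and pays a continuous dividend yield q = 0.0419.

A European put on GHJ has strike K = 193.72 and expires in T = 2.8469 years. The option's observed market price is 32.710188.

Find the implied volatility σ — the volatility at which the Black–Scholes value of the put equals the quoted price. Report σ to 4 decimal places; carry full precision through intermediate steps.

sigma = 0.2059

At σ = 0.2059 the Black–Scholes value reproduces the quote:
σ√T = 0.2059·√2.8469 = 0.347410
d₁ = (ln(S/K) + (r−q+σ²/2)T) / (σ√T) = (ln(193.95/193.72) + (0.0129−0.0419+0.2059²/2)·2.8469) / 0.347410 = (0.001187 − 0.022213) / 0.347410 = -0.060524
d₂ = d₁ − σ√T = -0.060524 − 0.347410 = -0.407934
e^{−rT} = 0.963941
e^{−qT} = 0.887555
N(−d₁) = 0.524131,  N(−d₂) = 0.658339
V = K·e^{−rT}·N(−d₂) − S·e^{−qT}·N(−d₁) = 122.934717 − 90.224529 = 32.710188 (the observed quote) — the price is monotone increasing in volatility, hence this σ is the only solution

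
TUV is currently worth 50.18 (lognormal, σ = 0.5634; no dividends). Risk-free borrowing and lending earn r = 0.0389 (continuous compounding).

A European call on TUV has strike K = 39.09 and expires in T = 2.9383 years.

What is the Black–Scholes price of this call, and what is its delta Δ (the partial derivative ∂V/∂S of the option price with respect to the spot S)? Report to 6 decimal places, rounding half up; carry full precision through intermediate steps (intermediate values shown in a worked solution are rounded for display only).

σ√T = 0.5634·√2.9383 = 0.965750
d₁ = (ln(S/K) + (r+σ²/2)T) / (σ√T) = (ln(50.18/39.09) + (0.0389+0.5634²/2)·2.9383) / 0.965750 = (0.249750 + 0.580637) / 0.965750 = 0.859836
d₂ = d₁ − σ√T = 0.859836 − 0.965750 = -0.105915
e^{−rT} = 0.891990
N(d₁) = 0.805060,  N(d₂) = 0.457825
Call price V = S·N(d₁) − K·e^{−rT}·N(d₂) = 40.397920 − 15.963399 = 24.434521
Δ = N(d₁) = 0.805060

price = 24.434521
Δ = 0.805060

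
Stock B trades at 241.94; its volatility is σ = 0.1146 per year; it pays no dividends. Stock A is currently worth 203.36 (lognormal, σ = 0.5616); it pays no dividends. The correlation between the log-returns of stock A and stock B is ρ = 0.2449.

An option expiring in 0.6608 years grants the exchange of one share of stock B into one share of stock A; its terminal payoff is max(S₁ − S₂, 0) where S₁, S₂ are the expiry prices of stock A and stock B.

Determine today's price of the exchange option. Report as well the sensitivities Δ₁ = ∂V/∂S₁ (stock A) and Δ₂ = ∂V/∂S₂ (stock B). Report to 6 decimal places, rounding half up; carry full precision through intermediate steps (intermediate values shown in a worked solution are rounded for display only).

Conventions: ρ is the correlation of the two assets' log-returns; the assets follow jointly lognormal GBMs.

exchange price = 22.646442
Δ1 = 0.432266
Δ2 = -0.269733

σ_eff = √(σ₁² + σ₂² − 2ρσ₁σ₂) = √(0.5616² + 0.1146² − 2·0.2449·0.5616·0.1146) = 0.544981
d₁ = (ln(S₁/S₂) + (q₂ − q₁ + σ_eff²/2)T) / (σ_eff√T) = (ln(203.36/241.94) + (0.0 − 0.0 + 0.148502)·0.6608) / 0.443013 = -0.170608
d₂ = d₁ − σ_eff√T = -0.170608 − 0.443013 = -0.613621
N(d₁) = 0.432266,  N(d₂) = 0.269733
V = S₁·e^{−q₁T}·N(d₁) − S₂·e^{−q₂T}·N(d₂) = 87.905598 − 65.259156 = 22.646442
Key observation: the rate r is irrelevant here: denominating values in stock B turns the exchange into a ratio option on S₁/S₂, and discounting at r drops out.
Δ₁ = e^{−q₁T}·N(d₁) = 0.432266;  Δ₂ = −e^{−q₂T}·N(d₂) = -0.269733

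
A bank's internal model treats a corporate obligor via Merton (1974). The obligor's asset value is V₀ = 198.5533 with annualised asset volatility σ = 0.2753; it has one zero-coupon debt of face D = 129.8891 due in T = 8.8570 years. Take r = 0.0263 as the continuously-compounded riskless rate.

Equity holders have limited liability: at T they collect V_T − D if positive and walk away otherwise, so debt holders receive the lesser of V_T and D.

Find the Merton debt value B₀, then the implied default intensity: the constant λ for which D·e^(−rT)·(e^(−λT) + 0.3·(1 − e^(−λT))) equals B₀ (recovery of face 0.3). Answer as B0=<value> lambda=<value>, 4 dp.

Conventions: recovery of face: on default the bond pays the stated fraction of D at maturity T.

B0=89.5524 lambda=0.0231

Equity is a call on the firm's assets struck at D = 129.8891:
d₁ = [ln(V₀/D) + (r + σ²/2)T] / (σ√T)
   = [ln(198.5533/129.8891) + (0.0263 + 0.5·0.2753²)·8.8570] / (0.2753·√8.8570)
   = [0.424377 + 0.568576] / 0.819312 = 1.211933
d₂ = d₁ − σ√T = 1.211933 − 0.819312 = 0.392621
N(d₁) = 0.887231,  N(d₂) = 0.652700,  e^(−rT) = 0.792202
E₀ = V₀·N(d₁) − D·e^(−rT)·N(d₂)
   = 198.5533·0.887231 − 129.8891·0.792202·0.652700 = 109.000853
B₀ = V₀ − E₀ = 198.5533 − 109.000853 = 89.552447
e^(−λT) = (B₀·e^(rT)/D − 0.3)/(1 − 0.3) = (89.5524·1.262305/129.8891 − 0.3)/0.7 = 0.81471344
λ = −ln(0.81471344)/8.8570 = 0.023136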